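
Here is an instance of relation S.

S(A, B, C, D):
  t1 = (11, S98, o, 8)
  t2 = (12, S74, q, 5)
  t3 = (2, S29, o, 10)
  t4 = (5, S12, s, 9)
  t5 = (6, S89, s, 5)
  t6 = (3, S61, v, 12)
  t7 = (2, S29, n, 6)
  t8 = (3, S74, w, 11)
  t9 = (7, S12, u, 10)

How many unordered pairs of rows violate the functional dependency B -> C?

3

B=S74: violating pairs (2,8) — 1 pair.
B=S29: violating pairs (3,7) — 1 pair.
B=S12: violating pairs (4,9) — 1 pair.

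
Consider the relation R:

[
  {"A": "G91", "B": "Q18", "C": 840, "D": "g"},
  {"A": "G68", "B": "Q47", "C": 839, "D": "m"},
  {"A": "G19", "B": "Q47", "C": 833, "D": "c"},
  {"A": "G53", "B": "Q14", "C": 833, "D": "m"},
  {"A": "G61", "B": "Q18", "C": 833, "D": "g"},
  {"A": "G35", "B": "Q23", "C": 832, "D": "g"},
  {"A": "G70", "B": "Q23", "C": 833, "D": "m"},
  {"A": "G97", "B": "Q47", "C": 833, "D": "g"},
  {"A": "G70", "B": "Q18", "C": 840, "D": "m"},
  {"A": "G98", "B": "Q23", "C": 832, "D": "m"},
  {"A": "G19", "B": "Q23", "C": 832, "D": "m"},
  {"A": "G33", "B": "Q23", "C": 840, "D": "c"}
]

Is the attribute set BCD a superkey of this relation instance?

No

Two distinct rows share (B=Q23, C=832, D=m), so BCD does not determine every attribute — not a superkey.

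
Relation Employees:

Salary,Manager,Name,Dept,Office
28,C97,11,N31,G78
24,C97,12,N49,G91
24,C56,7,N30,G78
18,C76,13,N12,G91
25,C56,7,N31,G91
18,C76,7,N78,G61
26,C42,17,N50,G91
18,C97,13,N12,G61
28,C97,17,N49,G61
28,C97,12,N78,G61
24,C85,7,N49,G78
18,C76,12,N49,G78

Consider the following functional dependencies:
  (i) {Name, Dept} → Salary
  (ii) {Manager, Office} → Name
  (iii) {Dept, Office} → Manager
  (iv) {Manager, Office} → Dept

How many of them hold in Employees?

0

(i) {Name, Dept} → Salary: (Name=12, Dept=N49): 2 rows → Salary takes values {24, 18} — violation — fails.
(ii) {Manager, Office} → Name: (Manager=C97, Office=G61): 3 rows → Name takes values {13, 17, 12} — violation — fails.
(iii) {Dept, Office} → Manager: (Dept=N78, Office=G61): 2 rows → Manager takes values {C76, C97} — violation; (Dept=N49, Office=G78): 2 rows → Manager takes values {C85, C76} — violation — fails.
(iv) {Manager, Office} → Dept: (Manager=C97, Office=G61): 3 rows → Dept takes values {N12, N49, N78} — violation — fails.
None of the 4 dependencies hold.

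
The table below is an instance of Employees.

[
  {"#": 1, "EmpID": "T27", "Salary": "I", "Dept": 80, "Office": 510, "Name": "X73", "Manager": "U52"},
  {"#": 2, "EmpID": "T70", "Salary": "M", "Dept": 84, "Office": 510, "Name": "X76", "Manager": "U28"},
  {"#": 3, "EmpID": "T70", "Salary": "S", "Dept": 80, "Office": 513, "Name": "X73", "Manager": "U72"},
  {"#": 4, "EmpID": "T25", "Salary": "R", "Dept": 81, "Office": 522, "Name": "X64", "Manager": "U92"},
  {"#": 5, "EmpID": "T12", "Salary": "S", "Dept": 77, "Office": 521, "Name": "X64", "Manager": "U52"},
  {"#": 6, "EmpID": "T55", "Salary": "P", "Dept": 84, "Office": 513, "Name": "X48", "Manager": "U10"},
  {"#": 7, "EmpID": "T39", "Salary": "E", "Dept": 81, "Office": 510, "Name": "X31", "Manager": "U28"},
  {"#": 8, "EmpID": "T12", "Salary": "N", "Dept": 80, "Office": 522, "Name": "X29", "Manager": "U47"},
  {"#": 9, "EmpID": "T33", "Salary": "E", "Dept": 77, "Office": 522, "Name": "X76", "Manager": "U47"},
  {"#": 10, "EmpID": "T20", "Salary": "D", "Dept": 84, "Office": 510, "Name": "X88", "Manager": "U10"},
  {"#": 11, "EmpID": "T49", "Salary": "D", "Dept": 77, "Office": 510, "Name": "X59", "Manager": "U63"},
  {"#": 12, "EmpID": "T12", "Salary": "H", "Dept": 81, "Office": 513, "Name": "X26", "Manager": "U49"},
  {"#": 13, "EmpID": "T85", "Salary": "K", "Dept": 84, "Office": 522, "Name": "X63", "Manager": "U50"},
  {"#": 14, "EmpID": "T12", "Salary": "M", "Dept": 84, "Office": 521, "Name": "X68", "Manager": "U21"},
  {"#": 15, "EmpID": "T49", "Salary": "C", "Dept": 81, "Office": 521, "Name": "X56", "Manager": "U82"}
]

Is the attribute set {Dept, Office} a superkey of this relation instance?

No

Rows 2 and 10 have the same {Dept, Office} value (Dept=84, Office=510) but are distinct tuples, so {Dept, Office} does not determine every attribute — not a superkey.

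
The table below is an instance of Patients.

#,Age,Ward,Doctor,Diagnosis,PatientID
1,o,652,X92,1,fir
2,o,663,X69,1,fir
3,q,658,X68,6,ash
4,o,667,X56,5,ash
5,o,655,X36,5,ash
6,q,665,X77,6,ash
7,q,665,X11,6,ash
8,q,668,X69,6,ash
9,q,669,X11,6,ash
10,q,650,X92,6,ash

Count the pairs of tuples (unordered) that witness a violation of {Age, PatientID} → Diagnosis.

(Age=o, PatientID=fir): all 2 rows agree on Diagnosis — 0 pairs.
(Age=q, PatientID=ash): all 6 rows agree on Diagnosis — 0 pairs.
(Age=o, PatientID=ash): all 2 rows agree on Diagnosis — 0 pairs.

0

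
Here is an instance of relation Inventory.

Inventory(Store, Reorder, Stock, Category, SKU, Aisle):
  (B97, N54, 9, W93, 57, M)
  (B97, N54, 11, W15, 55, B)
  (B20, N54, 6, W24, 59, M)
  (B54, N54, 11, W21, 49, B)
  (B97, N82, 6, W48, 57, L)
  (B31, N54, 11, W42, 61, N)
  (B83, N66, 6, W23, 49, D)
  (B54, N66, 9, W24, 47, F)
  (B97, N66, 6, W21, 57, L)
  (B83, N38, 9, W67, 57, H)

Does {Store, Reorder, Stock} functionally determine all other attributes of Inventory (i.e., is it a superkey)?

All 10 rows have distinct {Store, Reorder, Stock} values, so {Store, Reorder, Stock} → (all attributes) holds and {Store, Reorder, Stock} is a superkey.

Yes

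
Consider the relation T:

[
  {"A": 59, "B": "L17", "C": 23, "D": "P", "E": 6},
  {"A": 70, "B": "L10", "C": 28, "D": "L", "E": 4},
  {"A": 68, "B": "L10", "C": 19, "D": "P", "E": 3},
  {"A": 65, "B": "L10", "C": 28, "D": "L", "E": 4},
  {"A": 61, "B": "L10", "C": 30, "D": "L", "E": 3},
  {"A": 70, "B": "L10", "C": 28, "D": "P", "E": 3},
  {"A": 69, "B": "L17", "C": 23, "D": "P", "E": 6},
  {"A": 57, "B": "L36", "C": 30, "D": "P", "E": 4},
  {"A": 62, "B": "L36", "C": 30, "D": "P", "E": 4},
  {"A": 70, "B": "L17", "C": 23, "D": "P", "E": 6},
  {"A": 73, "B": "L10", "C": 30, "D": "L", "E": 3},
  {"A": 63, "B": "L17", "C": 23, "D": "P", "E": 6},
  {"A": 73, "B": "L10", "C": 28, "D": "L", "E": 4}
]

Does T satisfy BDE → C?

No

(B=L17, D=P, E=6): 4 rows → C = 23, 23, 23, 23 ✓
(B=L10, D=L, E=4): 3 rows → C = 28, 28, 28 ✓
(B=L10, D=P, E=3): 2 rows → C takes values {19, 28} — violation
(B=L10, D=L, E=3): 2 rows → C = 30, 30 ✓
(B=L36, D=P, E=4): 2 rows → C = 30, 30 ✓
Two rows agree on BDE but differ on C, so BDE → C does not hold.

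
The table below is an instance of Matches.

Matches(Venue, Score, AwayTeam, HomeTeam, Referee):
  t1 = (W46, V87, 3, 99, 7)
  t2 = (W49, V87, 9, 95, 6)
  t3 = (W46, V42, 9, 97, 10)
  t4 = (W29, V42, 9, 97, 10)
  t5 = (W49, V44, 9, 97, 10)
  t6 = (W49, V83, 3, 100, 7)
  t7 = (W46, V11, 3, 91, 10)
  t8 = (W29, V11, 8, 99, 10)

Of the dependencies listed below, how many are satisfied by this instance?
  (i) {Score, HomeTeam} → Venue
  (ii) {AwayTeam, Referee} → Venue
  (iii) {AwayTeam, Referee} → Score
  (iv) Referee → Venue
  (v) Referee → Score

(i) {Score, HomeTeam} → Venue: (Score=V42, HomeTeam=97): rows 3, 4 → Venue takes values {W46, W29} — violation — fails.
(ii) {AwayTeam, Referee} → Venue: (AwayTeam=3, Referee=7): rows 1, 6 → Venue takes values {W46, W49} — violation; (AwayTeam=9, Referee=10): rows 3, 4, 5 → Venue takes values {W46, W29, W49} — violation — fails.
(iii) {AwayTeam, Referee} → Score: (AwayTeam=3, Referee=7): rows 1, 6 → Score takes values {V87, V83} — violation; (AwayTeam=9, Referee=10): rows 3, 4, 5 → Score takes values {V42, V44} — violation — fails.
(iv) Referee → Venue: Referee=7: rows 1, 6 → Venue takes values {W46, W49} — violation; Referee=10: rows 3, 4, 5, 7, 8 → Venue takes values {W46, W29, W49} — violation — fails.
(v) Referee → Score: Referee=7: rows 1, 6 → Score takes values {V87, V83} — violation; Referee=10: rows 3, 4, 5, 7, 8 → Score takes values {V42, V44, V11} — violation — fails.
None of the 5 dependencies hold.

0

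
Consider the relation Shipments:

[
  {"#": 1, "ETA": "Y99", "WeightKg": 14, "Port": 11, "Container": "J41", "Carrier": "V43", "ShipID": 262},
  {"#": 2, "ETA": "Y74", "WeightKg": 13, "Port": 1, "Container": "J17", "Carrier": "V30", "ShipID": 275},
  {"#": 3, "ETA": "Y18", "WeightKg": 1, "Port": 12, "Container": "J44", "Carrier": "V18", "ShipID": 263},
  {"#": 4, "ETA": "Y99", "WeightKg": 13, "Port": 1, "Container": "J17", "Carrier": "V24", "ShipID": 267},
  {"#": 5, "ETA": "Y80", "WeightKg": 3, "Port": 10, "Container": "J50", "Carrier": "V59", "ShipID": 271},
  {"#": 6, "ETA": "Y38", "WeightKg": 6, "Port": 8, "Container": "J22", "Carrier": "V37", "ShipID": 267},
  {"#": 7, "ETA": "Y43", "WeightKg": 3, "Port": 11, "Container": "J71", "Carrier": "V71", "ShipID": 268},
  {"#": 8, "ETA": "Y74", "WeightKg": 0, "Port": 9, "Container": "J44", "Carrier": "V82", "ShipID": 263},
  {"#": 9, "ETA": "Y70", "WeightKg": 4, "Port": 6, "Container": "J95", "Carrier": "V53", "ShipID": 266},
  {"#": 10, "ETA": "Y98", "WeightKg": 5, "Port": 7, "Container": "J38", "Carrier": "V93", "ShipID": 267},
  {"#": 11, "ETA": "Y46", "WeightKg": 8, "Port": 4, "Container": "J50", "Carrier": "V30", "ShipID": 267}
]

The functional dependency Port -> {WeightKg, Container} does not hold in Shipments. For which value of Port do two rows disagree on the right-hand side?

11

Port=11: rows 1, 7 → {WeightKg,Container} takes values {(14, J41), (3, J71)} — violation
Port=1: rows 2, 4 → {WeightKg,Container} = (13, J17), (13, J17) ✓
Port=12: row 3 → {WeightKg,Container} = (1, J44) ✓
Port=10: row 5 → {WeightKg,Container} = (3, J50) ✓
Port=8: row 6 → {WeightKg,Container} = (6, J22) ✓
Port=9: row 8 → {WeightKg,Container} = (0, J44) ✓
Port=6: row 9 → {WeightKg,Container} = (4, J95) ✓
Port=7: row 10 → {WeightKg,Container} = (5, J38) ✓
Port=4: row 11 → {WeightKg,Container} = (8, J50) ✓
The only Port value with inconsistent RHS is Port=11.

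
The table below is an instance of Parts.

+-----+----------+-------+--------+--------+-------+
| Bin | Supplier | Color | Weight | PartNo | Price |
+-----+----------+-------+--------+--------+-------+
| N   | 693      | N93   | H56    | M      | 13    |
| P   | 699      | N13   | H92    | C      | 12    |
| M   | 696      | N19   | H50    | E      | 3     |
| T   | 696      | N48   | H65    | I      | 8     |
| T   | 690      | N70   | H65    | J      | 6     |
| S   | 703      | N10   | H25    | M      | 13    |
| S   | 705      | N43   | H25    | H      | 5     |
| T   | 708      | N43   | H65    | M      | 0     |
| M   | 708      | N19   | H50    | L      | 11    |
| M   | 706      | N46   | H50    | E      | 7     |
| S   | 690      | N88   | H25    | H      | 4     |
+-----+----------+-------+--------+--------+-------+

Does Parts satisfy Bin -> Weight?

Bin=N: 1 row → Weight = H56 ✓
Bin=P: 1 row → Weight = H92 ✓
Bin=M: 3 rows → Weight = H50, H50, H50 ✓
Bin=T: 3 rows → Weight = H65, H65, H65 ✓
Bin=S: 3 rows → Weight = H25, H25, H25 ✓
Every Bin value is associated with a single Weight value, so Bin -> Weight holds.

Yes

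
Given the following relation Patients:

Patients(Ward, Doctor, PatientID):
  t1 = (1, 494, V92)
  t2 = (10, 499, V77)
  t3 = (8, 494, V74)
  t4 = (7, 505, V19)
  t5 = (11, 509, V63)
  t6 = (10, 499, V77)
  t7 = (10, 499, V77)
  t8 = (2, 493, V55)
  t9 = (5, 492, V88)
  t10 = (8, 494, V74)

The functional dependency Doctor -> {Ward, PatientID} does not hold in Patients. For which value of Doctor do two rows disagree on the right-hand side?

494

Doctor=494: rows 1, 3, 10 → {Ward,PatientID} takes values {(1, V92), (8, V74)} — violation
Doctor=499: rows 2, 6, 7 → {Ward,PatientID} = (10, V77), (10, V77), (10, V77) ✓
Doctor=505: row 4 → {Ward,PatientID} = (7, V19) ✓
Doctor=509: row 5 → {Ward,PatientID} = (11, V63) ✓
Doctor=493: row 8 → {Ward,PatientID} = (2, V55) ✓
Doctor=492: row 9 → {Ward,PatientID} = (5, V88) ✓
The only Doctor value with inconsistent RHS is Doctor=494.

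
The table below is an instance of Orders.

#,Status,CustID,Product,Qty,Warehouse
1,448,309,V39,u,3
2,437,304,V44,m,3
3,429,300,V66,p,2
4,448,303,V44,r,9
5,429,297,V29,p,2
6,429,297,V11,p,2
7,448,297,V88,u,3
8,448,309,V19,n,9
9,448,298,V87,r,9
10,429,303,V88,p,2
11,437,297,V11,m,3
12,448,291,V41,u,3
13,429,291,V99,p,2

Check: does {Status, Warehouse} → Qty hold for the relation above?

(Status=448, Warehouse=3): rows 1, 7, 12 → Qty = u, u, u ✓
(Status=437, Warehouse=3): rows 2, 11 → Qty = m, m ✓
(Status=429, Warehouse=2): rows 3, 5, 6, 10, 13 → Qty = p, p, p, p, p ✓
(Status=448, Warehouse=9): rows 4, 8, 9 → Qty takes values {r, n} — violation
Two rows agree on {Status, Warehouse} but differ on Qty, so {Status, Warehouse} → Qty does not hold.

No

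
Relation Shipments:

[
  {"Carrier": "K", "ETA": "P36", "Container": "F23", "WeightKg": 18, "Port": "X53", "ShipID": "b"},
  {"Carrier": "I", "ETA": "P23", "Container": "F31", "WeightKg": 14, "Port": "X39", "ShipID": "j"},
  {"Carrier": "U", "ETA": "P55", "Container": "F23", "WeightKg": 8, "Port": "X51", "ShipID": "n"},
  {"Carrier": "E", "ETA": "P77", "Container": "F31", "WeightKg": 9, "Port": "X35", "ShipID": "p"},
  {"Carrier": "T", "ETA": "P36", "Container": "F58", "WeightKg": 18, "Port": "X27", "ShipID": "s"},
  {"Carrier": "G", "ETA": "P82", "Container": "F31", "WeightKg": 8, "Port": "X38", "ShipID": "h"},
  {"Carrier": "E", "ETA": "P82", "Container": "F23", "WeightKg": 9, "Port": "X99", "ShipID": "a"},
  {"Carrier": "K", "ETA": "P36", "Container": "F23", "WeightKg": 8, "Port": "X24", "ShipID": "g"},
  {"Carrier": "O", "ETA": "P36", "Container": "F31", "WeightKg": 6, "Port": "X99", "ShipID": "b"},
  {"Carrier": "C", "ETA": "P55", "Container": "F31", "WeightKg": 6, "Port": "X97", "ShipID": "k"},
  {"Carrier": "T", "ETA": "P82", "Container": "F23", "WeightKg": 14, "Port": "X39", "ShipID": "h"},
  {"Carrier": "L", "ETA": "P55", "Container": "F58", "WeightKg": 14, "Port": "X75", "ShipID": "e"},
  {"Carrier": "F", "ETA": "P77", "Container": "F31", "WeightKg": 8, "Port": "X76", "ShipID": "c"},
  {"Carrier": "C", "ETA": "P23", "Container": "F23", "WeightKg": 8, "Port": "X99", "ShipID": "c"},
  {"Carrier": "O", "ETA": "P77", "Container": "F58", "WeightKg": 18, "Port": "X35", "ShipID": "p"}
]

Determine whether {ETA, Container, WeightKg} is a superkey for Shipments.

Yes

All 15 rows have distinct {ETA, Container, WeightKg} values, so {ETA, Container, WeightKg} → (all attributes) holds and {ETA, Container, WeightKg} is a superkey.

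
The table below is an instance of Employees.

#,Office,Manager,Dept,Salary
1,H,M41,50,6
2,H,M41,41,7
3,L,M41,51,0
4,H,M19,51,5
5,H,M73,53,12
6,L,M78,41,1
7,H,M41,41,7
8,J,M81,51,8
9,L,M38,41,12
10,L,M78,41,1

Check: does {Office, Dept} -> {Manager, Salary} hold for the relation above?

No

(Office=H, Dept=50): row 1 → {Manager,Salary} = (M41, 6) ✓
(Office=H, Dept=41): rows 2, 7 → {Manager,Salary} = (M41, 7), (M41, 7) ✓
(Office=L, Dept=51): row 3 → {Manager,Salary} = (M41, 0) ✓
(Office=H, Dept=51): row 4 → {Manager,Salary} = (M19, 5) ✓
(Office=H, Dept=53): row 5 → {Manager,Salary} = (M73, 12) ✓
(Office=L, Dept=41): rows 6, 9, 10 → {Manager,Salary} takes values {(M78, 1), (M38, 12)} — violation
(Office=J, Dept=51): row 8 → {Manager,Salary} = (M81, 8) ✓
Two rows agree on {Office, Dept} but differ on {Manager, Salary}, so {Office, Dept} -> {Manager, Salary} does not hold.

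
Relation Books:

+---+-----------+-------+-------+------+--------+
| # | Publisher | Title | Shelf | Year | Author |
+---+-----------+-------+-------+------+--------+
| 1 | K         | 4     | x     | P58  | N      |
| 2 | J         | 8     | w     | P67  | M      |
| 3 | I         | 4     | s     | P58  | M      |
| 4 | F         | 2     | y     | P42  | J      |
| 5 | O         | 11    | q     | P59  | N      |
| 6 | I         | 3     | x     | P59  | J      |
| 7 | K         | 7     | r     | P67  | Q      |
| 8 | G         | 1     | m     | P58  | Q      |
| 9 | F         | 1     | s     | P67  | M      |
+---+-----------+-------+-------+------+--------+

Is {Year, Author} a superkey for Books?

No

Rows 2 and 9 have the same {Year, Author} value (Year=P67, Author=M) but are distinct tuples, so {Year, Author} does not determine every attribute — not a superkey.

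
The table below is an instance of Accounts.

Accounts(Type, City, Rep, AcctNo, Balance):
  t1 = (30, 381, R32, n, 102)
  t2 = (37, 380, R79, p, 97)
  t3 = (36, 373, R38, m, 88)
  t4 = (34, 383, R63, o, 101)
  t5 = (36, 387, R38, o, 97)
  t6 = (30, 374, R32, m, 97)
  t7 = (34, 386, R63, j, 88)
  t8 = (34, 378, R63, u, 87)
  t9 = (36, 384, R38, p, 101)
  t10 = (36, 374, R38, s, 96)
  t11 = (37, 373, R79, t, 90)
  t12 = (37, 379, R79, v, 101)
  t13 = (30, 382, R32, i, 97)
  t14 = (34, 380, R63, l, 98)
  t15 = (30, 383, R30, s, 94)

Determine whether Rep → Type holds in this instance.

Yes

Rep=R32: rows 1, 6, 13 → Type = 30, 30, 30 ✓
Rep=R79: rows 2, 11, 12 → Type = 37, 37, 37 ✓
Rep=R38: rows 3, 5, 9, 10 → Type = 36, 36, 36, 36 ✓
Rep=R63: rows 4, 7, 8, 14 → Type = 34, 34, 34, 34 ✓
Rep=R30: row 15 → Type = 30 ✓
Every Rep value is associated with a single Type value, so Rep → Type holds.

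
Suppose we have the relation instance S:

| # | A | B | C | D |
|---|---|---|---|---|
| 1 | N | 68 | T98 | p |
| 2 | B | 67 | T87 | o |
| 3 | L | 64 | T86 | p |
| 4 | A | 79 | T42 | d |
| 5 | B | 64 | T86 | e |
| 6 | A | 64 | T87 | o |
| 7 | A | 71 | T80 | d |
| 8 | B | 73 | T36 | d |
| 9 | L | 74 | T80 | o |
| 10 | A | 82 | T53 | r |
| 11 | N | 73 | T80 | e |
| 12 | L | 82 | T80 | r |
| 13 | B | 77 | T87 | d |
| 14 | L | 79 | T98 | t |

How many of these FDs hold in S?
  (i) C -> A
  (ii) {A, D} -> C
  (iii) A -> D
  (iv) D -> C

(i) C -> A: C=T98: rows 1, 14 → A takes values {N, L} — violation; C=T87: rows 2, 6, 13 → A takes values {B, A} — violation; C=T86: rows 3, 5 → A takes values {L, B} — violation; C=T80: rows 7, 9, 11, 12 → A takes values {A, L, N} — violation — fails.
(ii) {A, D} -> C: (A=A, D=d): rows 4, 7 → C takes values {T42, T80} — violation; (A=B, D=d): rows 8, 13 → C takes values {T36, T87} — violation — fails.
(iii) A -> D: A=N: rows 1, 11 → D takes values {p, e} — violation; A=B: rows 2, 5, 8, 13 → D takes values {o, e, d} — violation; A=L: rows 3, 9, 12, 14 → D takes values {p, o, r, t} — violation; A=A: rows 4, 6, 7, 10 → D takes values {d, o, r} — violation — fails.
(iv) D -> C: D=p: rows 1, 3 → C takes values {T98, T86} — violation; D=o: rows 2, 6, 9 → C takes values {T87, T80} — violation; D=d: rows 4, 7, 8, 13 → C takes values {T42, T80, T36, T87} — violation; D=e: rows 5, 11 → C takes values {T86, T80} — violation; D=r: rows 10, 12 → C takes values {T53, T80} — violation — fails.
None of the 4 dependencies hold.

0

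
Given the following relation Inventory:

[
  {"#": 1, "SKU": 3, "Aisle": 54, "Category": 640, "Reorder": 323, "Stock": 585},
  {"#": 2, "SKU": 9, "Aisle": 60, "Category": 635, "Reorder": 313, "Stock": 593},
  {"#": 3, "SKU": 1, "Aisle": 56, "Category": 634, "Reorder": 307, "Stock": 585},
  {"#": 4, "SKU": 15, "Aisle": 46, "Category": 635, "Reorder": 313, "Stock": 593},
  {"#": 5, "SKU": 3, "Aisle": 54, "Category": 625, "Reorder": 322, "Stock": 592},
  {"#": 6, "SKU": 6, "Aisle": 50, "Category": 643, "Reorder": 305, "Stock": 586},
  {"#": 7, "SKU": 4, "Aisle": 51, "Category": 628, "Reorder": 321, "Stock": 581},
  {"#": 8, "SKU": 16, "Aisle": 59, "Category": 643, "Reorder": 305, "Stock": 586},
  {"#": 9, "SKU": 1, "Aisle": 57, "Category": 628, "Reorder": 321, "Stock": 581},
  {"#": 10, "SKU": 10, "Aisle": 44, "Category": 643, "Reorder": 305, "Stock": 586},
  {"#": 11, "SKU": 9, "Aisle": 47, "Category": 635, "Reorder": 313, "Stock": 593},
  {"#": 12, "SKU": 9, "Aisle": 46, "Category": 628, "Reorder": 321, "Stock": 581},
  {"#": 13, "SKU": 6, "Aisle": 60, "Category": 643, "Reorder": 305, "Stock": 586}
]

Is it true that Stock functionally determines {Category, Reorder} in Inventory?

No

Stock=585: rows 1, 3 → {Category,Reorder} takes values {(640, 323), (634, 307)} — violation
Stock=593: rows 2, 4, 11 → {Category,Reorder} = (635, 313), (635, 313), (635, 313) ✓
Stock=592: row 5 → {Category,Reorder} = (625, 322) ✓
Stock=586: rows 6, 8, 10, 13 → {Category,Reorder} = (643, 305), (643, 305), (643, 305), (643, 305) ✓
Stock=581: rows 7, 9, 12 → {Category,Reorder} = (628, 321), (628, 321), (628, 321) ✓
Two rows agree on Stock but differ on {Category, Reorder}, so Stock -> {Category, Reorder} does not hold.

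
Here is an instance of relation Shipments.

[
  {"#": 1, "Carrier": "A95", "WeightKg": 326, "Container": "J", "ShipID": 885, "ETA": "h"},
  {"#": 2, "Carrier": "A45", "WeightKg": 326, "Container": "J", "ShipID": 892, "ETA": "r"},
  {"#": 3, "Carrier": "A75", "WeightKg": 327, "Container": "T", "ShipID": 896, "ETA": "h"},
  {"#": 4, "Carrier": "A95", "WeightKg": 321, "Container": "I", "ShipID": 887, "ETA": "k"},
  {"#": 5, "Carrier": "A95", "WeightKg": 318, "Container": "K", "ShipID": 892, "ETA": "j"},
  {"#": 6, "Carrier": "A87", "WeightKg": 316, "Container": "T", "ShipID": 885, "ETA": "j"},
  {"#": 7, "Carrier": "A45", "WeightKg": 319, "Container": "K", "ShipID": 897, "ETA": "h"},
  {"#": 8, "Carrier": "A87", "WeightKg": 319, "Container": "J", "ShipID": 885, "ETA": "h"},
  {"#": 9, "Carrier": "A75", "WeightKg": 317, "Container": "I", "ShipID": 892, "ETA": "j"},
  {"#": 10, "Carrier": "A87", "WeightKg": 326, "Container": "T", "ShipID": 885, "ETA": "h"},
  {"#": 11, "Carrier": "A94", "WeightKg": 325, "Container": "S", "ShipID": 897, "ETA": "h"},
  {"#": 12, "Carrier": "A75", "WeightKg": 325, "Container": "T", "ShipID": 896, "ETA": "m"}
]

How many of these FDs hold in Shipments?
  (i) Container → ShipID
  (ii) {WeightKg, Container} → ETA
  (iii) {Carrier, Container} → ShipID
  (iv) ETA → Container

1

(i) Container → ShipID: Container=J: rows 1, 2, 8 → ShipID takes values {885, 892} — violation; Container=T: rows 3, 6, 10, 12 → ShipID takes values {896, 885} — violation; Container=I: rows 4, 9 → ShipID takes values {887, 892} — violation; Container=K: rows 5, 7 → ShipID takes values {892, 897} — violation — fails.
(ii) {WeightKg, Container} → ETA: (WeightKg=326, Container=J): rows 1, 2 → ETA takes values {h, r} — violation — fails.
(iii) {Carrier, Container} → ShipID: every LHS value maps to a single RHS value — holds.
(iv) ETA → Container: ETA=h: rows 1, 3, 7, 8, 10, 11 → Container takes values {J, T, K, S} — violation; ETA=j: rows 5, 6, 9 → Container takes values {K, T, I} — violation — fails.
1 of the 4 dependencies holds.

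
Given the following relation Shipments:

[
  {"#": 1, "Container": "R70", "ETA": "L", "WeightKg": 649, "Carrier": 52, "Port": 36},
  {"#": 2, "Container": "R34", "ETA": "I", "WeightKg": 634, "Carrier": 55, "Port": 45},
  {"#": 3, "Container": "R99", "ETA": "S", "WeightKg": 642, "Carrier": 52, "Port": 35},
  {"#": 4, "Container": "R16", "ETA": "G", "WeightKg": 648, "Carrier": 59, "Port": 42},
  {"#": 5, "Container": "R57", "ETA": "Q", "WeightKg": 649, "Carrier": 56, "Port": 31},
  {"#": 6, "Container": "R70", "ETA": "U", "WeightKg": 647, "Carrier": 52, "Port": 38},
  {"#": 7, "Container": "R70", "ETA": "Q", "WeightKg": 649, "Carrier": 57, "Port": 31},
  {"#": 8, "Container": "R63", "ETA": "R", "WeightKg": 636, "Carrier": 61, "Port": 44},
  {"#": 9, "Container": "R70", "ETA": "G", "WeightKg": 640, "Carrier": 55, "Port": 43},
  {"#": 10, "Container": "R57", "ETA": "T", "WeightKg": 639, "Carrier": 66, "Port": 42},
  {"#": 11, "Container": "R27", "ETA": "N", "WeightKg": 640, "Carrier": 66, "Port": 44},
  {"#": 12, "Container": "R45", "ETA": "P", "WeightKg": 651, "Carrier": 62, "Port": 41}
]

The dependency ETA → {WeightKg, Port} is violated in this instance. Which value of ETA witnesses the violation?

ETA=L: row 1 → {WeightKg,Port} = (649, 36) ✓
ETA=I: row 2 → {WeightKg,Port} = (634, 45) ✓
ETA=S: row 3 → {WeightKg,Port} = (642, 35) ✓
ETA=G: rows 4, 9 → {WeightKg,Port} takes values {(648, 42), (640, 43)} — violation
ETA=Q: rows 5, 7 → {WeightKg,Port} = (649, 31), (649, 31) ✓
ETA=U: row 6 → {WeightKg,Port} = (647, 38) ✓
ETA=R: row 8 → {WeightKg,Port} = (636, 44) ✓
ETA=T: row 10 → {WeightKg,Port} = (639, 42) ✓
ETA=N: row 11 → {WeightKg,Port} = (640, 44) ✓
ETA=P: row 12 → {WeightKg,Port} = (651, 41) ✓
The only ETA value with inconsistent RHS is ETA=G.

G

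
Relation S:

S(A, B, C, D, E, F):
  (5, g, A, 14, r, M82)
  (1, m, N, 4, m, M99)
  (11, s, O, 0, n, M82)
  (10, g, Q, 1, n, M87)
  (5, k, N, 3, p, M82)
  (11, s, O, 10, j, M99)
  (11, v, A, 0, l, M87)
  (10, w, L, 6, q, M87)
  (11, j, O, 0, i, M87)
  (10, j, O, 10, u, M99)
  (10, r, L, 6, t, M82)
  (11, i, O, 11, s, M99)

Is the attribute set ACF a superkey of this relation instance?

Two distinct rows share (A=11, C=O, F=M99), so ACF does not determine every attribute — not a superkey.

No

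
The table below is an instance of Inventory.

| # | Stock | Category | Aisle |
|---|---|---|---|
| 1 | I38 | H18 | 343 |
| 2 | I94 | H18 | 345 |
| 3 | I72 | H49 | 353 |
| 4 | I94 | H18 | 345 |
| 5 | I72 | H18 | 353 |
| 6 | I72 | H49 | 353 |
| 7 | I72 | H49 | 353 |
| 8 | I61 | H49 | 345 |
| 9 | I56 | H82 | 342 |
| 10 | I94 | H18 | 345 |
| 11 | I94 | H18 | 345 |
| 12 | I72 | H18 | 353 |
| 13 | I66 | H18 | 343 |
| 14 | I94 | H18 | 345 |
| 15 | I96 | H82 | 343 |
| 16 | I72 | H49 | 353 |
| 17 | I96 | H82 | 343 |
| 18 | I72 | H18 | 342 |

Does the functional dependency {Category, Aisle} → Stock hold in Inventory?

No

(Category=H18, Aisle=343): rows 1, 13 → Stock takes values {I38, I66} — violation
(Category=H18, Aisle=345): rows 2, 4, 10, 11, 14 → Stock = I94, I94, I94, I94, I94 ✓
(Category=H49, Aisle=353): rows 3, 6, 7, 16 → Stock = I72, I72, I72, I72 ✓
(Category=H18, Aisle=353): rows 5, 12 → Stock = I72, I72 ✓
(Category=H49, Aisle=345): row 8 → Stock = I61 ✓
(Category=H82, Aisle=342): row 9 → Stock = I56 ✓
(Category=H82, Aisle=343): rows 15, 17 → Stock = I96, I96 ✓
(Category=H18, Aisle=342): row 18 → Stock = I72 ✓
Two rows agree on {Category, Aisle} but differ on Stock, so {Category, Aisle} → Stock does not hold.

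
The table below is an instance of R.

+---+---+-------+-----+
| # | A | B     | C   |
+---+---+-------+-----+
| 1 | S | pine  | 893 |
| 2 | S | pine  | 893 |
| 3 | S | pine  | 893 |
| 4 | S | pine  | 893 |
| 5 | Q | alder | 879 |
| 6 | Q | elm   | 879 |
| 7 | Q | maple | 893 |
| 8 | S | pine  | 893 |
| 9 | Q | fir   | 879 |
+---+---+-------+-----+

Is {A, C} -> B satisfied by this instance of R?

No

(A=S, C=893): rows 1, 2, 3, 4, 8 → B = pine, pine, pine, pine, pine ✓
(A=Q, C=879): rows 5, 6, 9 → B takes values {alder, elm, fir} — violation
(A=Q, C=893): row 7 → B = maple ✓
Two rows agree on {A, C} but differ on B, so {A, C} -> B does not hold.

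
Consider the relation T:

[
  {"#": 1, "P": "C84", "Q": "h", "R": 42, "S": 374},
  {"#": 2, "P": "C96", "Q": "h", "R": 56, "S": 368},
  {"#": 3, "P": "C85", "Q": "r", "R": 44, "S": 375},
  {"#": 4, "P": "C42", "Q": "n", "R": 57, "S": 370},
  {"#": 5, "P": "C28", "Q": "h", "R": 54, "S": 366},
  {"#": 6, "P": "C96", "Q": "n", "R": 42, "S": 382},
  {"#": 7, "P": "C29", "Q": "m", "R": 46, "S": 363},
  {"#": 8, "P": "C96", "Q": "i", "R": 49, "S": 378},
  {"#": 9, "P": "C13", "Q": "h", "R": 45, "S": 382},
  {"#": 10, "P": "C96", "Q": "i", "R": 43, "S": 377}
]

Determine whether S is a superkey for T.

Rows 6 and 9 have the same S value S=382 but are distinct tuples, so S does not determine every attribute — not a superkey.

No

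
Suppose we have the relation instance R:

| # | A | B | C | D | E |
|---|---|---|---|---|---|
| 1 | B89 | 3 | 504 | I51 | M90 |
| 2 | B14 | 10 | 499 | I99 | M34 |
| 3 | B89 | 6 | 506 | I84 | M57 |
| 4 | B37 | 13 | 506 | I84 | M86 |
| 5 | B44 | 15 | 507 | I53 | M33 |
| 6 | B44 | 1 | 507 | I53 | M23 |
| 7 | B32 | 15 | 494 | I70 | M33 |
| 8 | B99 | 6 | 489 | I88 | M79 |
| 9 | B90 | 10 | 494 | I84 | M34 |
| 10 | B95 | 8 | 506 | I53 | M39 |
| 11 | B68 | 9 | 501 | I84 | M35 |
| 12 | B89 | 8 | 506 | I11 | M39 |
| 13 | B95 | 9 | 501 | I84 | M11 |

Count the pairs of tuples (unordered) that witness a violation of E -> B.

0

E=M34: all 2 rows agree on B — 0 pairs.
E=M33: all 2 rows agree on B — 0 pairs.
E=M39: all 2 rows agree on B — 0 pairs.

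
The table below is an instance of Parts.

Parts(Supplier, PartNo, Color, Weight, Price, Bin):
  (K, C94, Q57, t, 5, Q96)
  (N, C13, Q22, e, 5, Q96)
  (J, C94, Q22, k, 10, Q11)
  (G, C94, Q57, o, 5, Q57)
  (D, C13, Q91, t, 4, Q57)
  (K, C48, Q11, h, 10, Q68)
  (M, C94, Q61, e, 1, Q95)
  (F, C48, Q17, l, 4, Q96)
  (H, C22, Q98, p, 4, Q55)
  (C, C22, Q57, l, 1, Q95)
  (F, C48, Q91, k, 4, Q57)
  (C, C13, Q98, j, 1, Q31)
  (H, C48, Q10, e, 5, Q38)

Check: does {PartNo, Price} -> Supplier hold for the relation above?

(PartNo=C94, Price=5): 2 rows → Supplier takes values {K, G} — violation
(PartNo=C13, Price=5): 1 row → Supplier = N ✓
(PartNo=C94, Price=10): 1 row → Supplier = J ✓
(PartNo=C13, Price=4): 1 row → Supplier = D ✓
(PartNo=C48, Price=10): 1 row → Supplier = K ✓
(PartNo=C94, Price=1): 1 row → Supplier = M ✓
(PartNo=C48, Price=4): 2 rows → Supplier = F, F ✓
(PartNo=C22, Price=4): 1 row → Supplier = H ✓
(PartNo=C22, Price=1): 1 row → Supplier = C ✓
(PartNo=C13, Price=1): 1 row → Supplier = C ✓
(PartNo=C48, Price=5): 1 row → Supplier = H ✓
Two rows agree on {PartNo, Price} but differ on Supplier, so {PartNo, Price} -> Supplier does not hold.

No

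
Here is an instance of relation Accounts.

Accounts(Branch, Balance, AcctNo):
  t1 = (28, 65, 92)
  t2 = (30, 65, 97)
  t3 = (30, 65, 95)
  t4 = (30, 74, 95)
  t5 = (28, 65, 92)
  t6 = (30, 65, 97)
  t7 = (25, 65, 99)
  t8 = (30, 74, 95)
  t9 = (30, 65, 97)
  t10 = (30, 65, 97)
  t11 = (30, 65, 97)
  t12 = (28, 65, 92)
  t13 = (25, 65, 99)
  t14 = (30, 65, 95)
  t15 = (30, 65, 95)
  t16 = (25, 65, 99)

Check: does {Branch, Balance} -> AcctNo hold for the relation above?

(Branch=28, Balance=65): rows 1, 5, 12 → AcctNo = 92, 92, 92 ✓
(Branch=30, Balance=65): rows 2, 3, 6, 9, 10, 11, 14, 15 → AcctNo takes values {97, 95} — violation
(Branch=30, Balance=74): rows 4, 8 → AcctNo = 95, 95 ✓
(Branch=25, Balance=65): rows 7, 13, 16 → AcctNo = 99, 99, 99 ✓
Two rows agree on {Branch, Balance} but differ on AcctNo, so {Branch, Balance} -> AcctNo does not hold.

No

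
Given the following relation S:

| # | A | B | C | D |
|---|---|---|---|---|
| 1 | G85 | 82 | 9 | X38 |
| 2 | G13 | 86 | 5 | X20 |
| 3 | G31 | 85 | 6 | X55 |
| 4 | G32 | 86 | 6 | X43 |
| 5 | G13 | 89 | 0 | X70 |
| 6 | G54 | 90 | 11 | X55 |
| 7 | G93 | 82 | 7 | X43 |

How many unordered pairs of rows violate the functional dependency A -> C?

A=G13: violating pairs (2,5) — 1 pair.

1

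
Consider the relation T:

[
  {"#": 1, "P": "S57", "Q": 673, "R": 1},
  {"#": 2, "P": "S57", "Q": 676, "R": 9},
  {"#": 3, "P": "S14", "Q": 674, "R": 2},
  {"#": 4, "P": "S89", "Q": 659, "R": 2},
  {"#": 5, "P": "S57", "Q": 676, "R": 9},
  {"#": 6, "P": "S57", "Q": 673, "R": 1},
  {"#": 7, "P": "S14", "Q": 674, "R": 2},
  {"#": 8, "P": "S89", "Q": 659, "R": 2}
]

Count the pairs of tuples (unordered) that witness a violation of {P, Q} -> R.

(P=S57, Q=673): all 2 rows agree on R — 0 pairs.
(P=S57, Q=676): all 2 rows agree on R — 0 pairs.
(P=S14, Q=674): all 2 rows agree on R — 0 pairs.
(P=S89, Q=659): all 2 rows agree on R — 0 pairs.

0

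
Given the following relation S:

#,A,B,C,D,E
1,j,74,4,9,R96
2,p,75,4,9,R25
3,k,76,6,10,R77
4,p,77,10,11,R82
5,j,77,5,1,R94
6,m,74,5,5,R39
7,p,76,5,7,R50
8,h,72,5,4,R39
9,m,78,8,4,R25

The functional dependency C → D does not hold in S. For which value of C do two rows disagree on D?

5

C=4: rows 1, 2 → D = 9, 9 ✓
C=6: row 3 → D = 10 ✓
C=10: row 4 → D = 11 ✓
C=5: rows 5, 6, 7, 8 → D takes values {1, 5, 7, 4} — violation
C=8: row 9 → D = 4 ✓
The only C value with inconsistent D is C=5.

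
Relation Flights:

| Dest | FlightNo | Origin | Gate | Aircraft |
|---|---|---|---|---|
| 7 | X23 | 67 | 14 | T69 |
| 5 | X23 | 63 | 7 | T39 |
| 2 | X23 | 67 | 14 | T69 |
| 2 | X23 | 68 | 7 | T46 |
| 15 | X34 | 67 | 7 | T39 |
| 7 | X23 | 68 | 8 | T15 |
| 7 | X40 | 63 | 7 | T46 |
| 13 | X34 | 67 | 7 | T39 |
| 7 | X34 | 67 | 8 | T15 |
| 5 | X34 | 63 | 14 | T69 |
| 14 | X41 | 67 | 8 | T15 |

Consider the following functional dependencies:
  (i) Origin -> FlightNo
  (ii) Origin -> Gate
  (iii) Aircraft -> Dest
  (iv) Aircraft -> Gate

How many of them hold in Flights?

(i) Origin -> FlightNo: Origin=67: 6 rows → FlightNo takes values {X23, X34, X41} — violation; Origin=63: 3 rows → FlightNo takes values {X23, X40, X34} — violation — fails.
(ii) Origin -> Gate: Origin=67: 6 rows → Gate takes values {14, 7, 8} — violation; Origin=63: 3 rows → Gate takes values {7, 14} — violation; Origin=68: 2 rows → Gate takes values {7, 8} — violation — fails.
(iii) Aircraft -> Dest: Aircraft=T69: 3 rows → Dest takes values {7, 2, 5} — violation; Aircraft=T39: 3 rows → Dest takes values {5, 15, 13} — violation; Aircraft=T46: 2 rows → Dest takes values {2, 7} — violation; Aircraft=T15: 3 rows → Dest takes values {7, 14} — violation — fails.
(iv) Aircraft -> Gate: every LHS value maps to a single RHS value — holds.
1 of the 4 dependencies holds.

1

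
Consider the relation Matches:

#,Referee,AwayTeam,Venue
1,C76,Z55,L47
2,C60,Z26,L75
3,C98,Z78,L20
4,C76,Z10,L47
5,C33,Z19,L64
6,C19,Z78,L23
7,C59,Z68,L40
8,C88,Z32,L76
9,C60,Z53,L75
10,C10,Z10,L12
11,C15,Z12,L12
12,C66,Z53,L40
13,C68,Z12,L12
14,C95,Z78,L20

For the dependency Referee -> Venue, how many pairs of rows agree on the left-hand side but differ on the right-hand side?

0

Referee=C76: all 2 rows agree on Venue — 0 pairs.
Referee=C60: all 2 rows agree on Venue — 0 pairs.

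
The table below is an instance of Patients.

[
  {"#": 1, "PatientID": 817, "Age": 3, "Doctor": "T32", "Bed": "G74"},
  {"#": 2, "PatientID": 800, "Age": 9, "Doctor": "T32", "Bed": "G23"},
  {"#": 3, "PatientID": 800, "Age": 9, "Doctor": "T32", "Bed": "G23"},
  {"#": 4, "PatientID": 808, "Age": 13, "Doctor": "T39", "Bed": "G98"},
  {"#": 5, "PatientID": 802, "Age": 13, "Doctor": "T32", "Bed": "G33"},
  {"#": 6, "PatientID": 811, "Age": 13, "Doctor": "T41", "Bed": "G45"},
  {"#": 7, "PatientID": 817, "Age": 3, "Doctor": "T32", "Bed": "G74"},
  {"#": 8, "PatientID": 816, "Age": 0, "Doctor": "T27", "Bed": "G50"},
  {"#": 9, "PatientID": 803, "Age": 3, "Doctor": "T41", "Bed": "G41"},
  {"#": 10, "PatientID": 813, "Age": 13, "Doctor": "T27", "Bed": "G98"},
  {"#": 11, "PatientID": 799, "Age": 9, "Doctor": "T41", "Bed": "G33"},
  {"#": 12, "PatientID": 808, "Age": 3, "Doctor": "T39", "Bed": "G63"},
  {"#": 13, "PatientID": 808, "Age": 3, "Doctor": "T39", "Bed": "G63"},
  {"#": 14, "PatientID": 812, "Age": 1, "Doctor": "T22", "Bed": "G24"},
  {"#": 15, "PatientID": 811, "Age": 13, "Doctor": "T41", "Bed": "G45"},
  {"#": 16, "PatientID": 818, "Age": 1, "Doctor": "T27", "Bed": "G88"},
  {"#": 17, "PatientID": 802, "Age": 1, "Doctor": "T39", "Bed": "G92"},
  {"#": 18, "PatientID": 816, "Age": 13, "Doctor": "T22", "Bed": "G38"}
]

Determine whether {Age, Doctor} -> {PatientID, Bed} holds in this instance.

Yes

(Age=3, Doctor=T32): rows 1, 7 → {PatientID,Bed} = (817, G74), (817, G74) ✓
(Age=9, Doctor=T32): rows 2, 3 → {PatientID,Bed} = (800, G23), (800, G23) ✓
(Age=13, Doctor=T39): row 4 → {PatientID,Bed} = (808, G98) ✓
(Age=13, Doctor=T32): row 5 → {PatientID,Bed} = (802, G33) ✓
(Age=13, Doctor=T41): rows 6, 15 → {PatientID,Bed} = (811, G45), (811, G45) ✓
(Age=0, Doctor=T27): row 8 → {PatientID,Bed} = (816, G50) ✓
(Age=3, Doctor=T41): row 9 → {PatientID,Bed} = (803, G41) ✓
(Age=13, Doctor=T27): row 10 → {PatientID,Bed} = (813, G98) ✓
(Age=9, Doctor=T41): row 11 → {PatientID,Bed} = (799, G33) ✓
(Age=3, Doctor=T39): rows 12, 13 → {PatientID,Bed} = (808, G63), (808, G63) ✓
(Age=1, Doctor=T22): row 14 → {PatientID,Bed} = (812, G24) ✓
(Age=1, Doctor=T27): row 16 → {PatientID,Bed} = (818, G88) ✓
(Age=1, Doctor=T39): row 17 → {PatientID,Bed} = (802, G92) ✓
(Age=13, Doctor=T22): row 18 → {PatientID,Bed} = (816, G38) ✓
Every {Age, Doctor} value is associated with a single {PatientID, Bed} value, so {Age, Doctor} -> {PatientID, Bed} holds.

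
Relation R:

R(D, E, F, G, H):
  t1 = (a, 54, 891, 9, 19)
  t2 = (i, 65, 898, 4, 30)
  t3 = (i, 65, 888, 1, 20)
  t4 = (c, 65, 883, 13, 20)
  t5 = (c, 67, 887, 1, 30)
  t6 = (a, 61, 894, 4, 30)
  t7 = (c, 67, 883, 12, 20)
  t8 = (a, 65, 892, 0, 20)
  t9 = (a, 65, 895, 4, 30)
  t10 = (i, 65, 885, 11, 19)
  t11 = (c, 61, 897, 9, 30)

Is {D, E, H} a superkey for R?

All 11 rows have distinct {D, E, H} values, so {D, E, H} → (all attributes) holds and {D, E, H} is a superkey.

Yes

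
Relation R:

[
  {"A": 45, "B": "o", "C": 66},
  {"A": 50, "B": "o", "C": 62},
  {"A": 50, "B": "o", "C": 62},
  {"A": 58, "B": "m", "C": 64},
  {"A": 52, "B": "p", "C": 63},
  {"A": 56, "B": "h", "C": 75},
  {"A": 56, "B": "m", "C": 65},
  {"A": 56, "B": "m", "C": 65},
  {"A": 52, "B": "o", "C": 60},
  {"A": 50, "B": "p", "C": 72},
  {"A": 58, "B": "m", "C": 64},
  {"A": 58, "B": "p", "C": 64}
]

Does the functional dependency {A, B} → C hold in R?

(A=45, B=o): 1 row → C = 66 ✓
(A=50, B=o): 2 rows → C = 62, 62 ✓
(A=58, B=m): 2 rows → C = 64, 64 ✓
(A=52, B=p): 1 row → C = 63 ✓
(A=56, B=h): 1 row → C = 75 ✓
(A=56, B=m): 2 rows → C = 65, 65 ✓
(A=52, B=o): 1 row → C = 60 ✓
(A=50, B=p): 1 row → C = 72 ✓
(A=58, B=p): 1 row → C = 64 ✓
Every {A, B} value is associated with a single C value, so {A, B} → C holds.

Yes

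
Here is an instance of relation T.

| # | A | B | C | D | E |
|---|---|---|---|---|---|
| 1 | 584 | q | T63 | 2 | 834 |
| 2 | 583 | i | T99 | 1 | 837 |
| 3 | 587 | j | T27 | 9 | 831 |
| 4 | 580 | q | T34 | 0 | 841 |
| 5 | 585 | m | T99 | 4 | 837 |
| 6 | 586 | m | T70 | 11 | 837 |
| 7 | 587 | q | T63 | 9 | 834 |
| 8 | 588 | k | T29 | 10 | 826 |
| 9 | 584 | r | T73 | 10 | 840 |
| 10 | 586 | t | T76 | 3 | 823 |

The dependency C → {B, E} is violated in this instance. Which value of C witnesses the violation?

T99

C=T63: rows 1, 7 → {B,E} = (q, 834), (q, 834) ✓
C=T99: rows 2, 5 → {B,E} takes values {(i, 837), (m, 837)} — violation
C=T27: row 3 → {B,E} = (j, 831) ✓
C=T34: row 4 → {B,E} = (q, 841) ✓
C=T70: row 6 → {B,E} = (m, 837) ✓
C=T29: row 8 → {B,E} = (k, 826) ✓
C=T73: row 9 → {B,E} = (r, 840) ✓
C=T76: row 10 → {B,E} = (t, 823) ✓
The only C value with inconsistent RHS is C=T99.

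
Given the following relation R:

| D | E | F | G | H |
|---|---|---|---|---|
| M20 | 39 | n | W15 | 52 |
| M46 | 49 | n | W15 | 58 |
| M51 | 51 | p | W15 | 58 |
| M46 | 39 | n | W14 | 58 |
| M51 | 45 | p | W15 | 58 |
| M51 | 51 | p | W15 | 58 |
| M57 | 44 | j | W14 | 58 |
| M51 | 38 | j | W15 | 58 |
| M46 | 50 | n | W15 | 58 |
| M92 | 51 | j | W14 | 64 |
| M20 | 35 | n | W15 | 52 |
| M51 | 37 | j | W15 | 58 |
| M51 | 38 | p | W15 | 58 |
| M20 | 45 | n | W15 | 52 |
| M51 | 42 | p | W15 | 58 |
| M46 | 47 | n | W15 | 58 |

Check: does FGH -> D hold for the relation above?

(F=n, G=W15, H=52): 3 rows → D = M20, M20, M20 ✓
(F=n, G=W15, H=58): 3 rows → D = M46, M46, M46 ✓
(F=p, G=W15, H=58): 5 rows → D = M51, M51, M51, M51, M51 ✓
(F=n, G=W14, H=58): 1 row → D = M46 ✓
(F=j, G=W14, H=58): 1 row → D = M57 ✓
(F=j, G=W15, H=58): 2 rows → D = M51, M51 ✓
(F=j, G=W14, H=64): 1 row → D = M92 ✓
Every FGH value is associated with a single D value, so FGH -> D holds.

Yes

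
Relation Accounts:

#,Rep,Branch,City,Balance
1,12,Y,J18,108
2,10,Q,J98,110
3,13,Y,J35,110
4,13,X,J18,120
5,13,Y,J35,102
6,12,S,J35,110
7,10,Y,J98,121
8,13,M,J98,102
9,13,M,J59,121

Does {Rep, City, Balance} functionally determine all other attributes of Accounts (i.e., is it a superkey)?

All 9 rows have distinct {Rep, City, Balance} values, so {Rep, City, Balance} → (all attributes) holds and {Rep, City, Balance} is a superkey.

Yes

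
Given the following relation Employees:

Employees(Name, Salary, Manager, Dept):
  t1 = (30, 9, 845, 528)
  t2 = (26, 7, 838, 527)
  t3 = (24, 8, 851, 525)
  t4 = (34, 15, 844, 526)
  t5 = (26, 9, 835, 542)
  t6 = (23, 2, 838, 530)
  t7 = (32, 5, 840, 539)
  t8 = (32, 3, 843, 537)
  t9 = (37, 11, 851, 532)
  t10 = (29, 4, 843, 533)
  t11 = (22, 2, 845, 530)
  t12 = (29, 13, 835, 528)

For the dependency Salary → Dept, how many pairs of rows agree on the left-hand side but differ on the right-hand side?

1

Salary=9: violating pairs (1,5) — 1 pair.
Salary=2: all 2 rows agree on Dept — 0 pairs.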